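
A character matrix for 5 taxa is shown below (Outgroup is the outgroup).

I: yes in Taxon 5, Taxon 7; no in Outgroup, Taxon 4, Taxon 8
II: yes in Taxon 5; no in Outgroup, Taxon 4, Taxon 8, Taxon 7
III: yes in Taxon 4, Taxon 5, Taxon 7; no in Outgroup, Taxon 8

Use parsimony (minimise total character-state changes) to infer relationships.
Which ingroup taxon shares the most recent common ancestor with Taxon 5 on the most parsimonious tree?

The outgroup has state 'no' for every character, so 'yes' is the derived state throughout.
I (derived state 'yes') is shared by Taxon 5 and Taxon 7 — a synapomorphy uniting that clade.
II (derived state 'yes') is unique to Taxon 5 (autapomorphy; uninformative for grouping).
III (derived state 'yes') is shared by Taxon 4, Taxon 5, and Taxon 7 — a synapomorphy uniting that clade.
Most parsimonious ingroup topology: ((Taxon 4,(Taxon 5,Taxon 7)),Taxon 8).
Taxon 5 and Taxon 7 form a cherry on this tree, so they are sister taxa.

Taxon 7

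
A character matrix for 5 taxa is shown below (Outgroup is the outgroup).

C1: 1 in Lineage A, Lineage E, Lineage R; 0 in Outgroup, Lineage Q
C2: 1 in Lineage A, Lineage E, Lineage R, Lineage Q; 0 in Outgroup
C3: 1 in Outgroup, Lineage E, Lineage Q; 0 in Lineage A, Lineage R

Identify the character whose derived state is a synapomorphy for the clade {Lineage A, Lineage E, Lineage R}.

C1

Character polarity is set by the outgroup: the derived state is whichever differs from the outgroup's state, so for C3 the derived state is '0', and for the remaining characters it is '1'.
C1 (derived state '1') is shared by Lineage A, Lineage E, and Lineage R — a synapomorphy uniting that clade.
C2 (derived state '1') is shared by all ingroup taxa — unites the whole ingroup.
C3 (derived state '0') is shared by Lineage A and Lineage R — a synapomorphy uniting that clade.
Most parsimonious ingroup topology: (((Lineage R,Lineage A),Lineage E),Lineage Q).
The clade {Lineage A, Lineage E, Lineage R} is supported by C1: its derived state '1' occurs in exactly those taxa and in no other taxon (including the outgroup).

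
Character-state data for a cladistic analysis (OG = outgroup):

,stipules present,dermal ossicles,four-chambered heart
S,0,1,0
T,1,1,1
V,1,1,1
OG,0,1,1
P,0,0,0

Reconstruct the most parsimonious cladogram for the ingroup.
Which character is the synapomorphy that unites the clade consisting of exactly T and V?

stipules present

Character polarity is set by the outgroup: the derived state is whichever differs from the outgroup's state, so for dermal ossicles, four-chambered heart the derived state is '0', and for the remaining characters it is '1'.
stipules present (derived state '1') is shared by T and V — a synapomorphy uniting that clade.
dermal ossicles (derived state '0') is unique to P (autapomorphy; uninformative for grouping).
four-chambered heart (derived state '0') is shared by P and S — a synapomorphy uniting that clade.
Most parsimonious ingroup topology: ((S,P),(V,T)).
The clade {T, V} is supported by stipules present: its derived state '1' occurs in exactly those taxa and in no other taxon (including the outgroup).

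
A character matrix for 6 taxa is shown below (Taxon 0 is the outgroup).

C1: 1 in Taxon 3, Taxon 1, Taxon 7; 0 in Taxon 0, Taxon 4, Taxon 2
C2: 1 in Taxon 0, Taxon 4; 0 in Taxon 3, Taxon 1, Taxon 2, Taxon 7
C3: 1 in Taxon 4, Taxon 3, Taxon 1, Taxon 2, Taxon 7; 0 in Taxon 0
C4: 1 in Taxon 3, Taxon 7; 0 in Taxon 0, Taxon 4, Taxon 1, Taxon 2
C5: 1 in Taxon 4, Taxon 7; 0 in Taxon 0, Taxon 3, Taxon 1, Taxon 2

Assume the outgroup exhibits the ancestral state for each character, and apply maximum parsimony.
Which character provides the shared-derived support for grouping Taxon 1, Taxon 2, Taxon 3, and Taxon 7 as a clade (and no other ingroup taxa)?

Character polarity is set by the outgroup: the derived state is whichever differs from the outgroup's state, so for C2 the derived state is '0', and for the remaining characters it is '1'.
C1 (derived state '1') is shared by Taxon 1, Taxon 3, and Taxon 7 — a synapomorphy uniting that clade.
C2: derived state '0' in Taxon 1, Taxon 2, Taxon 3, and Taxon 7 only — synapomorphy for {Taxon 1, Taxon 2, Taxon 3, Taxon 7}.
All ingroup taxa share the derived state '1' for C3; it defines the ingroup but does not resolve relationships within it.
Only Taxon 3 and Taxon 7 show the derived state '1' for C4, supporting them as a clade.
C5 groups Taxon 4 and Taxon 7, which is incompatible with the clades supported by the remaining characters; treating it as convergent (homoplasy) costs fewer steps than any alternative tree.
Most parsimonious ingroup topology: (Taxon 4,(((Taxon 3,Taxon 7),Taxon 1),Taxon 2)).
The clade {Taxon 1, Taxon 2, Taxon 3, Taxon 7} is supported by C2: its derived state '0' occurs in exactly those taxa and in no other taxon (including the outgroup).

C2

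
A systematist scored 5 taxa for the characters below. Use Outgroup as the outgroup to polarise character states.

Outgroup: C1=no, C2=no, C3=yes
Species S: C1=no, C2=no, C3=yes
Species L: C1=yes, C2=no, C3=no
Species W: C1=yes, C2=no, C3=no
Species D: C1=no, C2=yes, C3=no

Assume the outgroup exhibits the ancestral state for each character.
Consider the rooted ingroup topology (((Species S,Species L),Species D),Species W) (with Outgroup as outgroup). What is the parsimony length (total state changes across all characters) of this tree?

5

Map each character onto (((Species S,Species L),Species D),Species W) (rooted by Outgroup) and count the minimum state changes it requires (Fitch parsimony):
C1: 2; C2: 1; C3: 2.
Total tree length = 5.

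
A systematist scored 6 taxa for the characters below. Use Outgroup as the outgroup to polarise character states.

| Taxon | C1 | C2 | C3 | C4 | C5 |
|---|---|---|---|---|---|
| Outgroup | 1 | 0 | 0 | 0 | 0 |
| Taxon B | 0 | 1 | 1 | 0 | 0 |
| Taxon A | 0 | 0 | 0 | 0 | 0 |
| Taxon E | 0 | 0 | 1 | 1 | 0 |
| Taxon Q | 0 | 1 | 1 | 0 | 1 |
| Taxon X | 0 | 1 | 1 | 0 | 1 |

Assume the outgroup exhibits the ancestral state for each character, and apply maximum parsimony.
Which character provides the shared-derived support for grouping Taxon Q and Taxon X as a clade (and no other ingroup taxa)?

C5

Character polarity is set by the outgroup: the derived state is whichever differs from the outgroup's state, so for C1 the derived state is '0', and for the remaining characters it is '1'.
C1 (derived state '0') is shared by all ingroup taxa — unites the whole ingroup.
C2: derived state '1' in Taxon B, Taxon Q, and Taxon X only — synapomorphy for {Taxon B, Taxon Q, Taxon X}.
Only Taxon B, Taxon E, Taxon Q, and Taxon X show the derived state '1' for C3, supporting them as a clade.
C4: derived state '1' in Taxon E only — an autapomorphy, so it tells us nothing about relationships among taxa.
C5: derived state '1' in Taxon Q and Taxon X only — synapomorphy for {Taxon Q, Taxon X}.
Most parsimonious ingroup topology: (((Taxon B,(Taxon Q,Taxon X)),Taxon E),Taxon A).
The clade {Taxon Q, Taxon X} is supported by C5: its derived state '1' occurs in exactly those taxa and in no other taxon (including the outgroup).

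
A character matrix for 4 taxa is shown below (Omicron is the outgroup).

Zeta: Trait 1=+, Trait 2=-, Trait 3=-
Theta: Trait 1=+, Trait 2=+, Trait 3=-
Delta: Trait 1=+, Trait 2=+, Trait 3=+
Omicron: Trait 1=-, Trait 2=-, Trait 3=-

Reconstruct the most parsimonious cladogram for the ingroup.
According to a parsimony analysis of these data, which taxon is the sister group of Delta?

Theta

The outgroup has state '-' for every character, so '+' is the derived state throughout.
Trait 1 (derived state '+') is shared by all ingroup taxa — unites the whole ingroup.
Trait 2: derived state '+' in Delta and Theta only — synapomorphy for {Delta, Theta}.
Trait 3: derived state '+' in Delta only — an autapomorphy, so it tells us nothing about relationships among taxa.
Most parsimonious ingroup topology: ((Theta,Delta),Zeta).
Delta and Theta form a cherry on this tree, so they are sister taxa.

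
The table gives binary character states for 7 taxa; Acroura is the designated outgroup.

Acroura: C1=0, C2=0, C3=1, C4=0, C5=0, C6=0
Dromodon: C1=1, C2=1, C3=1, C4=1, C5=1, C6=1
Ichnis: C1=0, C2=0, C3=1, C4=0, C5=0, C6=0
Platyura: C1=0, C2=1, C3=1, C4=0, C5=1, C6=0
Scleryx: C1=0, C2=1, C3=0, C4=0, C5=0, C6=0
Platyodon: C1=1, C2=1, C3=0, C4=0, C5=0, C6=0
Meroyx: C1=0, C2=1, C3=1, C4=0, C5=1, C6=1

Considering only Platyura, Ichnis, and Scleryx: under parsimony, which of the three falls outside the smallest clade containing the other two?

Ichnis

Character polarity is set by the outgroup: the derived state is whichever differs from the outgroup's state, so for C3 the derived state is '0', and for the remaining characters it is '1'.
C1 groups Dromodon and Platyodon, which is incompatible with the clades supported by the remaining characters; treating it as convergent (homoplasy) costs fewer steps than any alternative tree.
C2 (derived state '1') is shared by Dromodon, Meroyx, Platyodon, Platyura, and Scleryx — a synapomorphy uniting that clade.
Only Platyodon and Scleryx show the derived state '0' for C3, supporting them as a clade.
C4: derived state '1' in Dromodon only — an autapomorphy, so it tells us nothing about relationships among taxa.
C5: derived state '1' in Dromodon, Meroyx, and Platyura only — synapomorphy for {Dromodon, Meroyx, Platyura}.
C6 (derived state '1') is shared by Dromodon and Meroyx — a synapomorphy uniting that clade.
Most parsimonious ingroup topology: ((((Dromodon,Meroyx),Platyura),(Scleryx,Platyodon)),Ichnis).
Scleryx and Platyura share a more recent common ancestor with each other than either does with Ichnis, so Ichnis is the least closely related of the three.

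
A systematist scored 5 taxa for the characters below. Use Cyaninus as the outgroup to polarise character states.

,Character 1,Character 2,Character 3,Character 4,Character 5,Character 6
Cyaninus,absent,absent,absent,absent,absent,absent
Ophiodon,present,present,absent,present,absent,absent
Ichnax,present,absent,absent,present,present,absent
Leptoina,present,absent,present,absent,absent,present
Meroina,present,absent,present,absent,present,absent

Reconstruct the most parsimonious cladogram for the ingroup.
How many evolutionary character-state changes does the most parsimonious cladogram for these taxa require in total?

7

The outgroup has state 'absent' for every character, so 'present' is the derived state throughout.
All ingroup taxa share the derived state 'present' for Character 1; it defines the ingroup but does not resolve relationships within it.
Character 2: derived state 'present' in Ophiodon only — an autapomorphy, so it tells us nothing about relationships among taxa.
Character 3 (derived state 'present') is shared by Leptoina and Meroina — a synapomorphy uniting that clade.
Only Ichnax and Ophiodon show the derived state 'present' for Character 4, supporting them as a clade.
Character 5 (state 'present') occurs in Ichnax and Meroina but conflicts with the nesting implied by the other characters — most parsimoniously interpreted as homoplasy.
Character 6 (derived state 'present') is unique to Leptoina (autapomorphy; uninformative for grouping).
Most parsimonious ingroup topology: ((Ophiodon,Ichnax),(Leptoina,Meroina)).
Changes per character on this tree: Character 1: 1; Character 2: 1; Character 3: 1; Character 4: 1; Character 5: 2; Character 6: 1.
Total = 7.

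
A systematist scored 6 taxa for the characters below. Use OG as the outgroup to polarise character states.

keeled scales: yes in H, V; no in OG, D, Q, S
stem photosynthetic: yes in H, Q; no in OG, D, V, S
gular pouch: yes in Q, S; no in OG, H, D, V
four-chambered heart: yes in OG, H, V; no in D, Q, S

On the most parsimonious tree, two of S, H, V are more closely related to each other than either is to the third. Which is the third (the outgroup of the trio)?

Character polarity is set by the outgroup: the derived state is whichever differs from the outgroup's state, so for four-chambered heart the derived state is 'no', and for the remaining characters it is 'yes'.
keeled scales: derived state 'yes' in H and V only — synapomorphy for {H, V}.
stem photosynthetic (state 'yes') occurs in H and Q but conflicts with the nesting implied by the other characters — most parsimoniously interpreted as homoplasy.
gular pouch (derived state 'yes') is shared by Q and S — a synapomorphy uniting that clade.
four-chambered heart (derived state 'no') is shared by D, Q, and S — a synapomorphy uniting that clade.
Most parsimonious ingroup topology: ((H,V),(D,(Q,S))).
V and H share a more recent common ancestor with each other than either does with S, so S is the least closely related of the three.

S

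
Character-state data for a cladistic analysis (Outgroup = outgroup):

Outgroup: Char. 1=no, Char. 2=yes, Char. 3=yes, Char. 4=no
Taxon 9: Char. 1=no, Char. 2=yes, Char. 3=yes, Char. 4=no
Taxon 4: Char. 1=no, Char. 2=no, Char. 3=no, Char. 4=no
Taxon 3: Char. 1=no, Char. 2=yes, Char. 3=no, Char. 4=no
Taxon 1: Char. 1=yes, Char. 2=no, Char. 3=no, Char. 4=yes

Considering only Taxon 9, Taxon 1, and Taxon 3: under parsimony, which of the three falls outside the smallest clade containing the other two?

Character polarity is set by the outgroup: the derived state is whichever differs from the outgroup's state, so for Char. 2, Char. 3 the derived state is 'no', and for the remaining characters it is 'yes'.
Char. 1 (derived state 'yes') is unique to Taxon 1 (autapomorphy; uninformative for grouping).
Only Taxon 1 and Taxon 4 show the derived state 'no' for Char. 2, supporting them as a clade.
Char. 3: derived state 'no' in Taxon 1, Taxon 3, and Taxon 4 only — synapomorphy for {Taxon 1, Taxon 3, Taxon 4}.
Char. 4: derived state 'yes' in Taxon 1 only — an autapomorphy, so it tells us nothing about relationships among taxa.
Most parsimonious ingroup topology: (Taxon 9,((Taxon 4,Taxon 1),Taxon 3)).
Taxon 1 and Taxon 3 share a more recent common ancestor with each other than either does with Taxon 9, so Taxon 9 is the least closely related of the three.

Taxon 9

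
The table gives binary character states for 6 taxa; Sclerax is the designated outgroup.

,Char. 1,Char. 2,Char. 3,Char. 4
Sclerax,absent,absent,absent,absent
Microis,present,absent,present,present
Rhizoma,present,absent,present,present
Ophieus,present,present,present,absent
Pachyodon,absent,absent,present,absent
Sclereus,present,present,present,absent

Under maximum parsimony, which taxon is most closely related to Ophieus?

The outgroup has state 'absent' for every character, so 'present' is the derived state throughout.
Only Microis, Ophieus, Rhizoma, and Sclereus show the derived state 'present' for Char. 1, supporting them as a clade.
Char. 2: derived state 'present' in Ophieus and Sclereus only — synapomorphy for {Ophieus, Sclereus}.
Char. 3 (derived state 'present') is shared by all ingroup taxa — unites the whole ingroup.
Char. 4: derived state 'present' in Microis and Rhizoma only — synapomorphy for {Microis, Rhizoma}.
Most parsimonious ingroup topology: (((Microis,Rhizoma),(Ophieus,Sclereus)),Pachyodon).
Ophieus and Sclereus form a cherry on this tree, so they are sister taxa.

Sclereus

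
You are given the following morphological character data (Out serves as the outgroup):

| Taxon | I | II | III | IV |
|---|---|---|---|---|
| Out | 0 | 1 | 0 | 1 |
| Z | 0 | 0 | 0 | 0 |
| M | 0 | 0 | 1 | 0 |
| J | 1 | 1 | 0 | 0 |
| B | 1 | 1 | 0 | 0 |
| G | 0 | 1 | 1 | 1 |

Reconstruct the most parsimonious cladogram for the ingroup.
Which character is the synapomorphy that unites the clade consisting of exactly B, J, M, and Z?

IV

Character polarity is set by the outgroup: the derived state is whichever differs from the outgroup's state, so for II, IV the derived state is '0', and for the remaining characters it is '1'.
I: derived state '1' in B and J only — synapomorphy for {B, J}.
II (derived state '0') is shared by M and Z — a synapomorphy uniting that clade.
III groups G and M, which is incompatible with the clades supported by the remaining characters; treating it as convergent (homoplasy) costs fewer steps than any alternative tree.
IV (derived state '0') is shared by B, J, M, and Z — a synapomorphy uniting that clade.
Most parsimonious ingroup topology: (((Z,M),(J,B)),G).
The clade {B, J, M, Z} is supported by IV: its derived state '0' occurs in exactly those taxa and in no other taxon (including the outgroup).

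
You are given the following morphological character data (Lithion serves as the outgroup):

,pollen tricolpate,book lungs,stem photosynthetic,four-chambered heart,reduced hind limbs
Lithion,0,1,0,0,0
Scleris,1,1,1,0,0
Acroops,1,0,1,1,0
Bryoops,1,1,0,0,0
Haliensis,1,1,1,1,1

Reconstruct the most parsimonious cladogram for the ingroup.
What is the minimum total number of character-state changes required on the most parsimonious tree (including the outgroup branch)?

5

Character polarity is set by the outgroup: the derived state is whichever differs from the outgroup's state, so for book lungs the derived state is '0', and for the remaining characters it is '1'.
All ingroup taxa share the derived state '1' for pollen tricolpate; it defines the ingroup but does not resolve relationships within it.
book lungs: derived state '0' in Acroops only — an autapomorphy, so it tells us nothing about relationships among taxa.
Only Acroops, Haliensis, and Scleris show the derived state '1' for stem photosynthetic, supporting them as a clade.
four-chambered heart: derived state '1' in Acroops and Haliensis only — synapomorphy for {Acroops, Haliensis}.
reduced hind limbs (derived state '1') is unique to Haliensis (autapomorphy; uninformative for grouping).
Most parsimonious ingroup topology: ((Scleris,(Acroops,Haliensis)),Bryoops).
Changes per character on this tree: pollen tricolpate: 1; book lungs: 1; stem photosynthetic: 1; four-chambered heart: 1; reduced hind limbs: 1.
Total = 5.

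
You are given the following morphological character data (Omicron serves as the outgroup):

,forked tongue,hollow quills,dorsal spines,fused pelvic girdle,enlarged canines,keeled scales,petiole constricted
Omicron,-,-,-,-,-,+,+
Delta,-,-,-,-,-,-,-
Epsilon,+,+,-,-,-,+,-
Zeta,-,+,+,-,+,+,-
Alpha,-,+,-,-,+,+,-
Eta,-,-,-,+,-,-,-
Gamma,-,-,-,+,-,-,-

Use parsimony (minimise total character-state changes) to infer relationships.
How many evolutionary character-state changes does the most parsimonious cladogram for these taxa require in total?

Character polarity is set by the outgroup: the derived state is whichever differs from the outgroup's state, so for keeled scales, petiole constricted the derived state is '-', and for the remaining characters it is '+'.
forked tongue (derived state '+') is unique to Epsilon (autapomorphy; uninformative for grouping).
Only Alpha, Epsilon, and Zeta show the derived state '+' for hollow quills, supporting them as a clade.
dorsal spines (derived state '+') is unique to Zeta (autapomorphy; uninformative for grouping).
fused pelvic girdle (derived state '+') is shared by Eta and Gamma — a synapomorphy uniting that clade.
enlarged canines (derived state '+') is shared by Alpha and Zeta — a synapomorphy uniting that clade.
keeled scales: derived state '-' in Delta, Eta, and Gamma only — synapomorphy for {Delta, Eta, Gamma}.
petiole constricted (derived state '-') is shared by all ingroup taxa — unites the whole ingroup.
Most parsimonious ingroup topology: ((Delta,(Eta,Gamma)),(Epsilon,(Zeta,Alpha))).
Changes per character on this tree: forked tongue: 1; hollow quills: 1; dorsal spines: 1; fused pelvic girdle: 1; enlarged canines: 1; keeled scales: 1; petiole constricted: 1.
Total = 7.

7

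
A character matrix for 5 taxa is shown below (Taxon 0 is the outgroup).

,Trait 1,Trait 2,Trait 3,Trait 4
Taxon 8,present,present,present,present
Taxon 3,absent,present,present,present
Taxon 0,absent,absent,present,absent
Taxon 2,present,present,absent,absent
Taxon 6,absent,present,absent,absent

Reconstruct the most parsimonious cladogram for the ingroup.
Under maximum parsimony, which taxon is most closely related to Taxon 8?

Taxon 3

Character polarity is set by the outgroup: the derived state is whichever differs from the outgroup's state, so for Trait 3 the derived state is 'absent', and for the remaining characters it is 'present'.
Trait 1 (state 'present') occurs in Taxon 2 and Taxon 8 but conflicts with the nesting implied by the other characters — most parsimoniously interpreted as homoplasy.
Trait 2 (derived state 'present') is shared by all ingroup taxa — unites the whole ingroup.
Only Taxon 2 and Taxon 6 show the derived state 'absent' for Trait 3, supporting them as a clade.
Only Taxon 3 and Taxon 8 show the derived state 'present' for Trait 4, supporting them as a clade.
Most parsimonious ingroup topology: ((Taxon 3,Taxon 8),(Taxon 2,Taxon 6)).
Taxon 8 and Taxon 3 form a cherry on this tree, so they are sister taxa.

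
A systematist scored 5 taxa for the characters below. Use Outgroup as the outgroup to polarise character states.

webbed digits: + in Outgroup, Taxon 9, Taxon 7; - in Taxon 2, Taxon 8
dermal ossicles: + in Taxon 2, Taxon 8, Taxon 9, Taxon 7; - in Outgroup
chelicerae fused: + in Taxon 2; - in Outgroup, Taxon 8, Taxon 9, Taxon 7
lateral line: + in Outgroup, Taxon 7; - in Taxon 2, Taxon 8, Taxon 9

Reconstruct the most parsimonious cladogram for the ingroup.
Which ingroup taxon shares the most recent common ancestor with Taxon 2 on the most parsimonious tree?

Taxon 8

Character polarity is set by the outgroup: the derived state is whichever differs from the outgroup's state, so for webbed digits, lateral line the derived state is '-', and for the remaining characters it is '+'.
Only Taxon 2 and Taxon 8 show the derived state '-' for webbed digits, supporting them as a clade.
All ingroup taxa share the derived state '+' for dermal ossicles; it defines the ingroup but does not resolve relationships within it.
chelicerae fused (derived state '+') is unique to Taxon 2 (autapomorphy; uninformative for grouping).
lateral line (derived state '-') is shared by Taxon 2, Taxon 8, and Taxon 9 — a synapomorphy uniting that clade.
Most parsimonious ingroup topology: (((Taxon 2,Taxon 8),Taxon 9),Taxon 7).
Taxon 2 and Taxon 8 form a cherry on this tree, so they are sister taxa.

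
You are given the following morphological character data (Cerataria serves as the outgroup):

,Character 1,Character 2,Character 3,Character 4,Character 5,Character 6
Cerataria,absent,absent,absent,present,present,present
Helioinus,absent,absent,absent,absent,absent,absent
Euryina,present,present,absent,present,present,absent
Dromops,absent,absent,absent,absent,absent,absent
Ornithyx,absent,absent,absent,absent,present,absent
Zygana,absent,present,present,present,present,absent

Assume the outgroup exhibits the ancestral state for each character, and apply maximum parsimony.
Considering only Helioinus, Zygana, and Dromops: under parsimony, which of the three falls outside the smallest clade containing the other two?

Character polarity is set by the outgroup: the derived state is whichever differs from the outgroup's state, so for Character 4, Character 5, Character 6 the derived state is 'absent', and for the remaining characters it is 'present'.
Character 1: derived state 'present' in Euryina only — an autapomorphy, so it tells us nothing about relationships among taxa.
Character 2: derived state 'present' in Euryina and Zygana only — synapomorphy for {Euryina, Zygana}.
Character 3: derived state 'present' in Zygana only — an autapomorphy, so it tells us nothing about relationships among taxa.
Character 4 (derived state 'absent') is shared by Dromops, Helioinus, and Ornithyx — a synapomorphy uniting that clade.
Character 5 (derived state 'absent') is shared by Dromops and Helioinus — a synapomorphy uniting that clade.
All ingroup taxa share the derived state 'absent' for Character 6; it defines the ingroup but does not resolve relationships within it.
Most parsimonious ingroup topology: (((Helioinus,Dromops),Ornithyx),(Euryina,Zygana)).
Dromops and Helioinus share a more recent common ancestor with each other than either does with Zygana, so Zygana is the least closely related of the three.

Zygana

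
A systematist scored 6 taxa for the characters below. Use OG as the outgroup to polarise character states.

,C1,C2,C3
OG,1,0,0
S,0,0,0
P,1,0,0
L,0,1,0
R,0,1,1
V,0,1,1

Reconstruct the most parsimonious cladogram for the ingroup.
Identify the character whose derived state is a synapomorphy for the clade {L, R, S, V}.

C1

Character polarity is set by the outgroup: the derived state is whichever differs from the outgroup's state, so for C1 the derived state is '0', and for the remaining characters it is '1'.
C1 (derived state '0') is shared by L, R, S, and V — a synapomorphy uniting that clade.
Only L, R, and V show the derived state '1' for C2, supporting them as a clade.
C3: derived state '1' in R and V only — synapomorphy for {R, V}.
Most parsimonious ingroup topology: ((S,(L,(R,V))),P).
The clade {L, R, S, V} is supported by C1: its derived state '0' occurs in exactly those taxa and in no other taxon (including the outgroup).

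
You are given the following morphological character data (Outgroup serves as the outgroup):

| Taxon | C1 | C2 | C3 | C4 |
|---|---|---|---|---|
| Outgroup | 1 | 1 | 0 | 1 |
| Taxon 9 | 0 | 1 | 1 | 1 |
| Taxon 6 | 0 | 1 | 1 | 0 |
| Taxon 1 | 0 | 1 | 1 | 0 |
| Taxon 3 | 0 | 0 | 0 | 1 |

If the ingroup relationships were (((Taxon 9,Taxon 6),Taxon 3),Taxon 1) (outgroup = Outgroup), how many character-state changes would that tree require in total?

Map each character onto (((Taxon 9,Taxon 6),Taxon 3),Taxon 1) (rooted by Outgroup) and count the minimum state changes it requires (Fitch parsimony):
C1: 1; C2: 1; C3: 2; C4: 2.
Total tree length = 6.

6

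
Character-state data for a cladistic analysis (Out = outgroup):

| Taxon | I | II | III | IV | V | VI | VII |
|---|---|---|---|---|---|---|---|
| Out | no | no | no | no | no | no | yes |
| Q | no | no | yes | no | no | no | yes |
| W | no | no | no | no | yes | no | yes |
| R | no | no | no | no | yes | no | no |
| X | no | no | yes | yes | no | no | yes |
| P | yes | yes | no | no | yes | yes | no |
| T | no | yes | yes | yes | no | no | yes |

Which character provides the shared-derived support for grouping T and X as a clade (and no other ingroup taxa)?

Character polarity is set by the outgroup: the derived state is whichever differs from the outgroup's state, so for VII the derived state is 'no', and for the remaining characters it is 'yes'.
I (derived state 'yes') is unique to P (autapomorphy; uninformative for grouping).
II groups P and T, which is incompatible with the clades supported by the remaining characters; treating it as convergent (homoplasy) costs fewer steps than any alternative tree.
III: derived state 'yes' in Q, T, and X only — synapomorphy for {Q, T, X}.
IV: derived state 'yes' in T and X only — synapomorphy for {T, X}.
V (derived state 'yes') is shared by P, R, and W — a synapomorphy uniting that clade.
VI (derived state 'yes') is unique to P (autapomorphy; uninformative for grouping).
VII (derived state 'no') is shared by P and R — a synapomorphy uniting that clade.
Most parsimonious ingroup topology: ((Q,(X,T)),(W,(R,P))).
The clade {T, X} is supported by IV: its derived state 'yes' occurs in exactly those taxa and in no other taxon (including the outgroup).

IV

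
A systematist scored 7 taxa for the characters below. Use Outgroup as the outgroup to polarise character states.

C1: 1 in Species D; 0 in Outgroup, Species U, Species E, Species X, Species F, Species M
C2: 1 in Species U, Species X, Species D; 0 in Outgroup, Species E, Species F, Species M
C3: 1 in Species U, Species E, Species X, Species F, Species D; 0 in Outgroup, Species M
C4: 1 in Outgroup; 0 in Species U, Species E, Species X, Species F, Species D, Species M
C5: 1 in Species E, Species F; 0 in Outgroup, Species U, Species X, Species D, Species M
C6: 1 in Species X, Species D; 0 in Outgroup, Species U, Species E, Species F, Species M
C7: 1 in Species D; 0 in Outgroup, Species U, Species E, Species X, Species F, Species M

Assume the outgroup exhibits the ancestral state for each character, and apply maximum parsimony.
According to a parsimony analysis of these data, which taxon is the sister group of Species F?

Character polarity is set by the outgroup: the derived state is whichever differs from the outgroup's state, so for C4 the derived state is '0', and for the remaining characters it is '1'.
C1: derived state '1' in Species D only — an autapomorphy, so it tells us nothing about relationships among taxa.
Only Species D, Species U, and Species X show the derived state '1' for C2, supporting them as a clade.
C3 (derived state '1') is shared by Species D, Species E, Species F, Species U, and Species X — a synapomorphy uniting that clade.
C4 (derived state '0') is shared by all ingroup taxa — unites the whole ingroup.
C5 (derived state '1') is shared by Species E and Species F — a synapomorphy uniting that clade.
Only Species D and Species X show the derived state '1' for C6, supporting them as a clade.
C7: derived state '1' in Species D only — an autapomorphy, so it tells us nothing about relationships among taxa.
Most parsimonious ingroup topology: (((Species U,(Species X,Species D)),(Species E,Species F)),Species M).
Species F and Species E form a cherry on this tree, so they are sister taxa.

Species E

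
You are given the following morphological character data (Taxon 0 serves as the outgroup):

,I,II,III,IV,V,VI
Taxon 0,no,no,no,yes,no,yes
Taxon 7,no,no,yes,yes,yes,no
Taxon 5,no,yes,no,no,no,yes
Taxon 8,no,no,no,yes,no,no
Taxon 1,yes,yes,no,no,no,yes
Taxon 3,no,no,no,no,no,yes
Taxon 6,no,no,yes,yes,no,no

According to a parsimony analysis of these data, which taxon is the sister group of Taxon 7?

Character polarity is set by the outgroup: the derived state is whichever differs from the outgroup's state, so for IV, VI the derived state is 'no', and for the remaining characters it is 'yes'.
I (derived state 'yes') is unique to Taxon 1 (autapomorphy; uninformative for grouping).
Only Taxon 1 and Taxon 5 show the derived state 'yes' for II, supporting them as a clade.
III (derived state 'yes') is shared by Taxon 6 and Taxon 7 — a synapomorphy uniting that clade.
Only Taxon 1, Taxon 3, and Taxon 5 show the derived state 'no' for IV, supporting them as a clade.
V (derived state 'yes') is unique to Taxon 7 (autapomorphy; uninformative for grouping).
Only Taxon 6, Taxon 7, and Taxon 8 show the derived state 'no' for VI, supporting them as a clade.
Most parsimonious ingroup topology: (((Taxon 7,Taxon 6),Taxon 8),((Taxon 5,Taxon 1),Taxon 3)).
Taxon 7 and Taxon 6 form a cherry on this tree, so they are sister taxa.

Taxon 6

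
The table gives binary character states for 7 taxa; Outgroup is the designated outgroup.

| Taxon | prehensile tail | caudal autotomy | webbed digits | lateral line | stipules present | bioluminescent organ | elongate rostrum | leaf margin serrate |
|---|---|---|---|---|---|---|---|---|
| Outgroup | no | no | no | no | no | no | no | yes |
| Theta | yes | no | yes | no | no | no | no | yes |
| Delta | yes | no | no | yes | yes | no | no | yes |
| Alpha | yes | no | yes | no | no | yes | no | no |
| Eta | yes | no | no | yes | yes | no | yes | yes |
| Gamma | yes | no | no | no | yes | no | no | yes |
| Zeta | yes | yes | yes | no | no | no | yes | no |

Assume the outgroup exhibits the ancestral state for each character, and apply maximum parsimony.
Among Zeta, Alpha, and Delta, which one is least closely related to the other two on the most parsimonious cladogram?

Delta

Character polarity is set by the outgroup: the derived state is whichever differs from the outgroup's state, so for leaf margin serrate the derived state is 'no', and for the remaining characters it is 'yes'.
All ingroup taxa share the derived state 'yes' for prehensile tail; it defines the ingroup but does not resolve relationships within it.
caudal autotomy (derived state 'yes') is unique to Zeta (autapomorphy; uninformative for grouping).
webbed digits (derived state 'yes') is shared by Alpha, Theta, and Zeta — a synapomorphy uniting that clade.
Only Delta and Eta show the derived state 'yes' for lateral line, supporting them as a clade.
stipules present: derived state 'yes' in Delta, Eta, and Gamma only — synapomorphy for {Delta, Eta, Gamma}.
bioluminescent organ (derived state 'yes') is unique to Alpha (autapomorphy; uninformative for grouping).
elongate rostrum groups Eta and Zeta, which is incompatible with the clades supported by the remaining characters; treating it as convergent (homoplasy) costs fewer steps than any alternative tree.
Only Alpha and Zeta show the derived state 'no' for leaf margin serrate, supporting them as a clade.
Most parsimonious ingroup topology: ((Theta,(Alpha,Zeta)),((Delta,Eta),Gamma)).
Zeta and Alpha share a more recent common ancestor with each other than either does with Delta, so Delta is the least closely related of the three.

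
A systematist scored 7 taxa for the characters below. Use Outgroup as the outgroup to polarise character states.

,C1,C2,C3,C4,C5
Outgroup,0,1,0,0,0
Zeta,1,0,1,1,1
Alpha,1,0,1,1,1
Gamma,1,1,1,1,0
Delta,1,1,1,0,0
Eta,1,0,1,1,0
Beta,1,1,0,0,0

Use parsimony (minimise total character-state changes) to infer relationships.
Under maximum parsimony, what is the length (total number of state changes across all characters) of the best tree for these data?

5

Character polarity is set by the outgroup: the derived state is whichever differs from the outgroup's state, so for C2 the derived state is '0', and for the remaining characters it is '1'.
C1 (derived state '1') is shared by all ingroup taxa — unites the whole ingroup.
C2 (derived state '0') is shared by Alpha, Eta, and Zeta — a synapomorphy uniting that clade.
C3 (derived state '1') is shared by Alpha, Delta, Eta, Gamma, and Zeta — a synapomorphy uniting that clade.
Only Alpha, Eta, Gamma, and Zeta show the derived state '1' for C4, supporting them as a clade.
C5: derived state '1' in Alpha and Zeta only — synapomorphy for {Alpha, Zeta}.
Most parsimonious ingroup topology: (((((Zeta,Alpha),Eta),Gamma),Delta),Beta).
Changes per character on this tree: C1: 1; C2: 1; C3: 1; C4: 1; C5: 1.
Total = 5.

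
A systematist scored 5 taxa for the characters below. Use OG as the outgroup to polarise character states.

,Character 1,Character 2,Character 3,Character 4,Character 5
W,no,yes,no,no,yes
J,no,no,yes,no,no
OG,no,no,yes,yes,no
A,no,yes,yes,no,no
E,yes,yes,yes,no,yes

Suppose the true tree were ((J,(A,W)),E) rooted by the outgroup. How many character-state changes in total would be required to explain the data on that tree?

Map each character onto ((J,(A,W)),E) (rooted by OG) and count the minimum state changes it requires (Fitch parsimony):
Character 1: 1; Character 2: 2; Character 3: 1; Character 4: 1; Character 5: 2.
Total tree length = 7.

7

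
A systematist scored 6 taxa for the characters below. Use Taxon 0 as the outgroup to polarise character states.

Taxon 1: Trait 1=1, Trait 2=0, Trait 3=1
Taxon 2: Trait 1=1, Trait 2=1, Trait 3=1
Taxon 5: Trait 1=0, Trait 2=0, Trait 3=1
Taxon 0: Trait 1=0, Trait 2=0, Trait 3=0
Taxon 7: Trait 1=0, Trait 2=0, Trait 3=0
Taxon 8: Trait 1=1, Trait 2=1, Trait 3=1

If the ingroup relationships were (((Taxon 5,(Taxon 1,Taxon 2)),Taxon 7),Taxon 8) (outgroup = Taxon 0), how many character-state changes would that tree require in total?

6

Map each character onto (((Taxon 5,(Taxon 1,Taxon 2)),Taxon 7),Taxon 8) (rooted by Taxon 0) and count the minimum state changes it requires (Fitch parsimony):
Trait 1: 2; Trait 2: 2; Trait 3: 2.
Total tree length = 6.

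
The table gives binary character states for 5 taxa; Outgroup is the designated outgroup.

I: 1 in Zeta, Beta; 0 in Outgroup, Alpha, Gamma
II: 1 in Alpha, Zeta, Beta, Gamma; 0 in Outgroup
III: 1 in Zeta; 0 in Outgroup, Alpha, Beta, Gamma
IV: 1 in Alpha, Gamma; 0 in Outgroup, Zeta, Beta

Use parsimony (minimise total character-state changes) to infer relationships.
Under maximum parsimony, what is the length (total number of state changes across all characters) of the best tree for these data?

4

The outgroup has state '0' for every character, so '1' is the derived state throughout.
I (derived state '1') is shared by Beta and Zeta — a synapomorphy uniting that clade.
II (derived state '1') is shared by all ingroup taxa — unites the whole ingroup.
III (derived state '1') is unique to Zeta (autapomorphy; uninformative for grouping).
IV (derived state '1') is shared by Alpha and Gamma — a synapomorphy uniting that clade.
Most parsimonious ingroup topology: ((Alpha,Gamma),(Zeta,Beta)).
Changes per character on this tree: I: 1; II: 1; III: 1; IV: 1.
Total = 4.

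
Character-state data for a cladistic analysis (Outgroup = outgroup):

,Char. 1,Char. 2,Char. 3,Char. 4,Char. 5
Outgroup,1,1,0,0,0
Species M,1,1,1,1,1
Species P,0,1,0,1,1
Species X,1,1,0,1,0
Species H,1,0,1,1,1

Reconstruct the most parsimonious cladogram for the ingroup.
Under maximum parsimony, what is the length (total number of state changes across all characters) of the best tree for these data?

Character polarity is set by the outgroup: the derived state is whichever differs from the outgroup's state, so for Char. 1, Char. 2 the derived state is '0', and for the remaining characters it is '1'.
Char. 1 (derived state '0') is unique to Species P (autapomorphy; uninformative for grouping).
Char. 2 (derived state '0') is unique to Species H (autapomorphy; uninformative for grouping).
Only Species H and Species M show the derived state '1' for Char. 3, supporting them as a clade.
All ingroup taxa share the derived state '1' for Char. 4; it defines the ingroup but does not resolve relationships within it.
Char. 5 (derived state '1') is shared by Species H, Species M, and Species P — a synapomorphy uniting that clade.
Most parsimonious ingroup topology: (((Species M,Species H),Species P),Species X).
Changes per character on this tree: Char. 1: 1; Char. 2: 1; Char. 3: 1; Char. 4: 1; Char. 5: 1.
Total = 5.

5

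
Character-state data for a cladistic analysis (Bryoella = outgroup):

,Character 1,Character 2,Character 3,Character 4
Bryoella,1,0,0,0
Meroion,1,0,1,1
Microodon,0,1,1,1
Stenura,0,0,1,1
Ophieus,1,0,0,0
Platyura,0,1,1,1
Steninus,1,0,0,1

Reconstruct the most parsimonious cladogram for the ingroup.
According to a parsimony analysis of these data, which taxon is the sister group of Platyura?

Character polarity is set by the outgroup: the derived state is whichever differs from the outgroup's state, so for Character 1 the derived state is '0', and for the remaining characters it is '1'.
Character 1: derived state '0' in Microodon, Platyura, and Stenura only — synapomorphy for {Microodon, Platyura, Stenura}.
Only Microodon and Platyura show the derived state '1' for Character 2, supporting them as a clade.
Only Meroion, Microodon, Platyura, and Stenura show the derived state '1' for Character 3, supporting them as a clade.
Character 4 (derived state '1') is shared by Meroion, Microodon, Platyura, Steninus, and Stenura — a synapomorphy uniting that clade.
Most parsimonious ingroup topology: (((Meroion,((Microodon,Platyura),Stenura)),Steninus),Ophieus).
Platyura and Microodon form a cherry on this tree, so they are sister taxa.

Microodon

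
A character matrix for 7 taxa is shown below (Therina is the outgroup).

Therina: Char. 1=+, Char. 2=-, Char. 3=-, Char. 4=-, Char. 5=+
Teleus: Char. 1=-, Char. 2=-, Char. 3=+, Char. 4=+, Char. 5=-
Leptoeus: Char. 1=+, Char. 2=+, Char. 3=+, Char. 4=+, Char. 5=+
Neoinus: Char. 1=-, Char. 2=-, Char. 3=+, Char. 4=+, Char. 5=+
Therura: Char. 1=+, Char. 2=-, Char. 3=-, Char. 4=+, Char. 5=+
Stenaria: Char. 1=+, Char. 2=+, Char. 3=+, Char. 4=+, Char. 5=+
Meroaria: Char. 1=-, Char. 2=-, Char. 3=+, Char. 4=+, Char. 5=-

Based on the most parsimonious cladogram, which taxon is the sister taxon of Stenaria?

Leptoeus

Character polarity is set by the outgroup: the derived state is whichever differs from the outgroup's state, so for Char. 1, Char. 5 the derived state is '-', and for the remaining characters it is '+'.
Only Meroaria, Neoinus, and Teleus show the derived state '-' for Char. 1, supporting them as a clade.
Char. 2 (derived state '+') is shared by Leptoeus and Stenaria — a synapomorphy uniting that clade.
Char. 3 (derived state '+') is shared by Leptoeus, Meroaria, Neoinus, Stenaria, and Teleus — a synapomorphy uniting that clade.
Char. 4 (derived state '+') is shared by all ingroup taxa — unites the whole ingroup.
Only Meroaria and Teleus show the derived state '-' for Char. 5, supporting them as a clade.
Most parsimonious ingroup topology: ((((Teleus,Meroaria),Neoinus),(Leptoeus,Stenaria)),Therura).
Stenaria and Leptoeus form a cherry on this tree, so they are sister taxa.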